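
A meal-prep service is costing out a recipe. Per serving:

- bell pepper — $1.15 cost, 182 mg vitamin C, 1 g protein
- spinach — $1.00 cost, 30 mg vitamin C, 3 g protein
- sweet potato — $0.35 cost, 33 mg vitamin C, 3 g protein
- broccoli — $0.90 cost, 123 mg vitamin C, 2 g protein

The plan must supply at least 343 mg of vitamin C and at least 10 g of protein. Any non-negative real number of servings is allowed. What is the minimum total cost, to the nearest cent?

For a min-cost LP with two ≥-constraints, a basic feasible solution has at most two positive variables.
bell pepper only: max(343/182, 10/1) = 10 servings → $11.50.
spinach only: max(343/30, 10/3) = 11.43 servings → $11.43.
sweet potato only: max(343/33, 10/3) = 10.39 servings → $3.64.
broccoli only: max(343/123, 10/2) = 5 servings → $4.50.
bell pepper + spinach with both tight: 1.413 servings and 2.862 servings → $4.49.
bell pepper + sweet potato with both tight: 1.363 servings and 2.879 servings → $2.57.
bell pepper + broccoli: the both-tight solution has a negative serving — not a feasible corner.
spinach + sweet potato with both targets exact would need a negative amount; discard.
spinach + broccoli with both tight: 1.761 servings and 2.359 servings → $3.88.
sweet potato + broccoli with both tight: 1.795 servings and 2.307 servings → $2.70.
Cheapest feasible corner: $2.57.

$2.57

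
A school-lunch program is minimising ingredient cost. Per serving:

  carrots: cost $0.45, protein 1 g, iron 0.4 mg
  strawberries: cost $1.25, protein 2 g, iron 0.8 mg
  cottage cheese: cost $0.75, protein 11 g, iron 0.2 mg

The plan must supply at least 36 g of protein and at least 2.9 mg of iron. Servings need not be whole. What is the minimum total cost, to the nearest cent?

$4.70

Compare the cost at each extreme point of the feasible region.
carrots only: max(36/1, 2.9/0.4) = 36 servings → $16.20.
strawberries only: max(36/2, 2.9/0.8) = 18 servings → $22.50.
cottage cheese only: max(36/11, 2.9/0.2) = 14.5 servings → $10.88.
carrots + strawberries (both tight): parallel constraints — no distinct corner.
carrots + cottage cheese with both tight: 5.881 servings and 2.738 servings → $4.70.
strawberries + cottage cheese with both tight: 2.94 servings and 2.738 servings → $5.73.
So the least-cost plan costs $4.70.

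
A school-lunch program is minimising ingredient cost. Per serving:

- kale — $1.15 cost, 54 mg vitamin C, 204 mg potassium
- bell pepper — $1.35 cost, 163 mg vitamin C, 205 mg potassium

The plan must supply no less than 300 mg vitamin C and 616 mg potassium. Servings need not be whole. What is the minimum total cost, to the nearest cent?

With two linear requirements the optimum uses one or two foods; enumerate the corners.
kale only: max(300/54, 616/204) = 5.556 servings → $6.39.
bell pepper only: max(300/163, 616/205) = 3.005 servings → $4.06.
kale + bell pepper with both tight: 1.754 servings and 1.259 servings → $3.72.
The minimum over all feasible corners is $3.72.

$3.72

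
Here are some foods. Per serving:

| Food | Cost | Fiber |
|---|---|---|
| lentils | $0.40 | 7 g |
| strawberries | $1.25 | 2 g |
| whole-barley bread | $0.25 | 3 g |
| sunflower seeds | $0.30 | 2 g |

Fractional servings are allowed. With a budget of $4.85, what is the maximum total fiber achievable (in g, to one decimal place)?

84.9 g

Fiber per dollar: lentils 17.5, whole-barley bread 12, sunflower seeds 6.667, strawberries 1.6.
With no serving limits, spend the whole cost allowance on lentils: $4.85 / $0.40 × 7 g = 84.9 g.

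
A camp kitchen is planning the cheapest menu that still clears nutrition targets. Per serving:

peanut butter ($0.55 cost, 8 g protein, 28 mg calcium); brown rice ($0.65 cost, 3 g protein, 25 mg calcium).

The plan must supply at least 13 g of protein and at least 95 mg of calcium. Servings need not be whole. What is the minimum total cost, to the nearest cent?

With two linear requirements the optimum uses one or two foods; enumerate the corners.
peanut butter only: max(13/8, 95/28) = 3.393 servings → $1.87.
brown rice only: max(13/3, 95/25) = 4.333 servings → $2.82.
peanut butter + brown rice with both tight: 0.3448 servings and 3.414 servings → $2.41.
The minimum over all feasible corners is $1.87.

$1.87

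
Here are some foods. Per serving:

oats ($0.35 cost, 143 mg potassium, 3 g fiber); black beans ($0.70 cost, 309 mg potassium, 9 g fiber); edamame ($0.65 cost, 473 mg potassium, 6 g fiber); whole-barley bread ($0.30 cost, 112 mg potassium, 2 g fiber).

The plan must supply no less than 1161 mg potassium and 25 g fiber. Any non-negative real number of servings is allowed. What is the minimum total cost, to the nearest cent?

With two linear requirements the optimum uses one or two foods; enumerate the corners.
oats only: max(1161/143, 25/3) = 8.333 servings → $2.92.
black beans only: max(1161/309, 25/9) = 3.757 servings → $2.63.
edamame only: max(1161/473, 25/6) = 4.167 servings → $2.71.
whole-barley bread only: max(1161/112, 25/2) = 12.5 servings → $3.75.
oats + black beans with both tight: 7.567 servings and 0.2556 servings → $2.83.
oats + edamame: intersection lies outside the first quadrant.
oats + whole-barley bread: the both-tight solution has a negative serving — not a feasible corner.
black beans + edamame with both tight: 2.022 servings and 1.134 servings → $2.15.
black beans + whole-barley bread with both tight: 1.226 servings and 6.985 servings → $2.95.
edamame + whole-barley bread: intersection lies outside the first quadrant.
Cheapest feasible corner: $2.15.

$2.15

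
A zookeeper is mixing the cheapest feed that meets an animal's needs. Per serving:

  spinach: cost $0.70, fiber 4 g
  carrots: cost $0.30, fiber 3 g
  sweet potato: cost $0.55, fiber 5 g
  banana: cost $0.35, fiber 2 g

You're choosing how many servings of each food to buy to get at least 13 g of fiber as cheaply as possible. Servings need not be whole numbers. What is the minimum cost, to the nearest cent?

Cost per g of fiber: carrots $0.1000, sweet potato $0.1100, spinach $0.1750, banana $0.1750.
With no serving limits, use only carrots: 13 g / 3 g = 4.333 servings × $0.30 = $1.30.

$1.30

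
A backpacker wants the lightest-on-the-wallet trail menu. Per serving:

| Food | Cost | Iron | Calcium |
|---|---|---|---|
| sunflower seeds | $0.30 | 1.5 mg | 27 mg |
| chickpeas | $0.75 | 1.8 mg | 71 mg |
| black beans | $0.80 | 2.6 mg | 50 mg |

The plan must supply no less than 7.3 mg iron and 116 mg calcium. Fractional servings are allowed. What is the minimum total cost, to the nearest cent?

This is a tiny linear program; its minimum lies at a vertex of the feasible set. List the vertices and price them.
sunflower seeds only: max(7.3/1.5, 116/27) = 4.867 servings → $1.46.
chickpeas only: max(7.3/1.8, 116/71) = 4.056 servings → $3.04.
black beans only: max(7.3/2.6, 116/50) = 2.808 servings → $2.25.
sunflower seeds + chickpeas: the both-tight solution has a negative serving — not a feasible corner.
sunflower seeds + black beans with both targets exact would need a negative amount; discard.
chickpeas + black beans with both targets exact would need a negative amount; discard.
So the least-cost plan costs $1.46.

$1.46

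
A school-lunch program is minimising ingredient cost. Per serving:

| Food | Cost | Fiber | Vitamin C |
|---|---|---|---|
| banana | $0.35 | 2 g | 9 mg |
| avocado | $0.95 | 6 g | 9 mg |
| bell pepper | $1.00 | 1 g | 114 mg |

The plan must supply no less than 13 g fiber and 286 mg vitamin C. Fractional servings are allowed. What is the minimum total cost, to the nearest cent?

$3.99

A basic optimal solution has at most two foods positive. Try each food alone and each pair with both targets met exactly.
banana only: max(13/2, 286/9) = 31.78 servings → $11.12.
avocado only: max(13/6, 286/9) = 31.78 servings → $30.19.
bell pepper only: max(13/1, 286/114) = 13 servings → $13.00.
banana + avocado: the both-tight solution has a negative serving — not a feasible corner.
banana + bell pepper with both tight: 5.461 servings and 2.078 servings → $3.99.
avocado + bell pepper with both tight: 1.772 servings and 2.369 servings → $4.05.
Cheapest feasible corner: $3.99.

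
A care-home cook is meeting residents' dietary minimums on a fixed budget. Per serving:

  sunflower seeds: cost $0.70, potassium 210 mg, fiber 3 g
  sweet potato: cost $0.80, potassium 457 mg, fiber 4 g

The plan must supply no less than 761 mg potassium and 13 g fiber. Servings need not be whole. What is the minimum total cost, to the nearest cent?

sunflower seeds only: max(761/210, 13/3) = 4.333 servings → $3.03.
sweet potato only: max(761/457, 13/4) = 3.25 servings → $2.60.
sunflower seeds + sweet potato: the both-tight solution has a negative serving — not a feasible corner.
So the least-cost plan costs $2.60.

$2.60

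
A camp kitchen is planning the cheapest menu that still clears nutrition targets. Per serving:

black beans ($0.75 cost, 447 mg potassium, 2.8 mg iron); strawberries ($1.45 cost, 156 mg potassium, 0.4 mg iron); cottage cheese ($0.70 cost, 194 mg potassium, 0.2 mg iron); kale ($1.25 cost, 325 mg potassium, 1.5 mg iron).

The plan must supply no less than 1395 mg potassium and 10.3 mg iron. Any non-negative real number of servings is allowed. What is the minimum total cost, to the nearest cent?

$2.76

black beans only: max(1395/447, 10.3/2.8) = 3.679 servings → $2.76.
strawberries only: max(1395/156, 10.3/0.4) = 25.75 servings → $37.34.
cottage cheese only: max(1395/194, 10.3/0.2) = 51.5 servings → $36.05.
kale only: max(1395/325, 10.3/1.5) = 6.867 servings → $8.58.
black beans + strawberries with both targets exact would need a negative amount; discard.
black beans + cottage cheese: intersection lies outside the first quadrant.
black beans + kale: the both-tight solution has a negative serving — not a feasible corner.
strawberries + cottage cheese with both targets exact would need a negative amount; discard.
strawberries + kale: the both-tight solution has a negative serving — not a feasible corner.
cottage cheese + kale: the both-tight solution has a negative serving — not a feasible corner.
Cheapest feasible corner: $2.76.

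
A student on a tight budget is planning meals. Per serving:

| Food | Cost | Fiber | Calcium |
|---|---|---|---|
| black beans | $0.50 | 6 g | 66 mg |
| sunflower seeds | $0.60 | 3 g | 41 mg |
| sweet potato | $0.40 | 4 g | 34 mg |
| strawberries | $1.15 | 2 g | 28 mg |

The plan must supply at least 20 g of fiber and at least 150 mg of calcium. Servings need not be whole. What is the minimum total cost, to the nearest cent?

$1.67

Compare the cost at each extreme point of the feasible region.
black beans only: max(20/6, 150/66) = 3.333 servings → $1.67.
sunflower seeds only: max(20/3, 150/41) = 6.667 servings → $4.00.
sweet potato only: max(20/4, 150/34) = 5 servings → $2.00.
strawberries only: max(20/2, 150/28) = 10 servings → $11.50.
black beans + sunflower seeds with both targets exact would need a negative amount; discard.
black beans + sweet potato: the both-tight solution has a negative serving — not a feasible corner.
black beans + strawberries: the both-tight solution has a negative serving — not a feasible corner.
sunflower seeds + sweet potato: intersection lies outside the first quadrant.
sunflower seeds + strawberries with both targets exact would need a negative amount; discard.
sweet potato + strawberries: intersection lies outside the first quadrant.
So the least-cost plan costs $1.67.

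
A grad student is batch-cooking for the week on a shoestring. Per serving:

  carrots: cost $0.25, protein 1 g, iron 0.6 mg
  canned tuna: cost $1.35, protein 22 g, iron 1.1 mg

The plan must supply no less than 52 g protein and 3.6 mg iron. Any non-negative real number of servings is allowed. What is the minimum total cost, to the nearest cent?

Two binding constraints pin down two serving amounts, so the optimal mix uses at most two foods. The candidates are each food alone (scaled to the tighter of protein/iron) and each pair with both constraints tight.
carrots only: max(52/1, 3.6/0.6) = 52 servings → $13.00.
canned tuna only: max(52/22, 3.6/1.1) = 3.273 servings → $4.42.
carrots + canned tuna with both tight: 1.818 servings and 2.281 servings → $3.53.
So the least-cost plan costs $3.53.

$3.53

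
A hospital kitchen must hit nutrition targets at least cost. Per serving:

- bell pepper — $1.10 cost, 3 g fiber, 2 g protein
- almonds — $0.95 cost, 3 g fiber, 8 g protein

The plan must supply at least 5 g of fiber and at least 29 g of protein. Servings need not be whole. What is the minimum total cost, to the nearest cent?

$3.44

This is a tiny linear program; its minimum lies at a vertex of the feasible set. List the vertices and price them.
bell pepper only: max(5/3, 29/2) = 14.5 servings → $15.95.
almonds only: max(5/3, 29/8) = 3.625 servings → $3.44.
bell pepper + almonds: the both-tight solution has a negative serving — not a feasible corner.
The minimum over all feasible corners is $3.44.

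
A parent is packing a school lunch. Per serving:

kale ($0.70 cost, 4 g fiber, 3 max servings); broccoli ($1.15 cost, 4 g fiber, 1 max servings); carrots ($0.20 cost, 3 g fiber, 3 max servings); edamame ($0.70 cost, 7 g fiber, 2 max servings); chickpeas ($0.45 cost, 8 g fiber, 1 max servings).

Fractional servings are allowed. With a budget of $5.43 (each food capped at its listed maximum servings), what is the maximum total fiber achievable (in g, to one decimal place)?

46.1 g

Fiber per dollar: chickpeas 17.78, carrots 15, edamame 10, kale 5.714, broccoli 3.478.
Take 1 serving of chickpeas: spends $0.45, +8.0 g fiber (running total 8.0 g).
Take 3 servings of carrots: spends $0.60, +9.0 g fiber (running total 17.0 g).
Take 2 servings of edamame: spends $1.40, +14.0 g fiber (running total 31.0 g).
Take 3 servings of kale: spends $2.10, +12.0 g fiber (running total 43.0 g).
Take 0.7652 servings of broccoli: spends $0.88, +3.1 g fiber (running total 46.1 g).
Filling greedily by fiber-per-dollar is optimal for one linear limit, giving 46.1 g.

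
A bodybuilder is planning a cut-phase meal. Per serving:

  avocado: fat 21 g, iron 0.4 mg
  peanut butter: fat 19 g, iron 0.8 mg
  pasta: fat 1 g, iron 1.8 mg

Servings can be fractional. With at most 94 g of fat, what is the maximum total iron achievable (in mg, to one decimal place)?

169.2 mg

Iron per g fat: pasta 1.8, peanut butter 0.04211, avocado 0.01905.
With no serving limits, spend the whole fat allowance on pasta: 94 g / 1 g × 1.8 mg = 169.2 mg.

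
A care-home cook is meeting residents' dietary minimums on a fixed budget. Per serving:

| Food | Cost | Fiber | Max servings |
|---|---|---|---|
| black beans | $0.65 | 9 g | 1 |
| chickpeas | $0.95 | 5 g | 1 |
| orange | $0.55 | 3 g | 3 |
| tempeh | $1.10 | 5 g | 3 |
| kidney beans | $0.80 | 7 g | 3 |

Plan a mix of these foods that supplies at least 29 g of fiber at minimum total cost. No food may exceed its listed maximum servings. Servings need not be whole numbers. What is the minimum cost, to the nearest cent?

$2.94

Cost per g of fiber: black beans $0.0722, kidney beans $0.1143, orange $0.1833, chickpeas $0.1900, tempeh $0.2200.
Take 1 serving of black beans: +9.0 g fiber for $0.65 (total $0.65, still need 20.0 g).
Take 2.857 servings of kidney beans: +20.0 g fiber for $2.29 (total $2.94, still need 0.0 g).
Greedy by cheapest-per-g is optimal for a single linear constraint, so the minimum cost is $2.94.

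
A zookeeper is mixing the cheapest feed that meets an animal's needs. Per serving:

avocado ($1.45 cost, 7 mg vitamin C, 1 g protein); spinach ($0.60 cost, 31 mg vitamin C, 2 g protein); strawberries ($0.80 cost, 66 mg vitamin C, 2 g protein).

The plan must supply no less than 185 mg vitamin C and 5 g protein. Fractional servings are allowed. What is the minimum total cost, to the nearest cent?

With two linear requirements the optimum uses one or two foods; enumerate the corners.
avocado only: max(185/7, 5/1) = 26.43 servings → $38.32.
spinach only: max(185/31, 5/2) = 5.968 servings → $3.58.
strawberries only: max(185/66, 5/2) = 2.803 servings → $2.24.
avocado + spinach with both targets exact would need a negative amount; discard.
avocado + strawberries with both targets exact would need a negative amount; discard.
spinach + strawberries: intersection lies outside the first quadrant.
Cheapest feasible corner: $2.24.

$2.24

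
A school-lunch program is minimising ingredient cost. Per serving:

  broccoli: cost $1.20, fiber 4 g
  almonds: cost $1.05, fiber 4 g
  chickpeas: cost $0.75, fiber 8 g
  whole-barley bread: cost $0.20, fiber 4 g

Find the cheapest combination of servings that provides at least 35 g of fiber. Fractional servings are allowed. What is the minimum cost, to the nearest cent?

Cost per g of fiber: whole-barley bread $0.0500, chickpeas $0.0938, almonds $0.2625, broccoli $0.3000.
With no serving limits, use only whole-barley bread: 35 g / 4 g = 8.75 servings × $0.20 = $1.75.

$1.75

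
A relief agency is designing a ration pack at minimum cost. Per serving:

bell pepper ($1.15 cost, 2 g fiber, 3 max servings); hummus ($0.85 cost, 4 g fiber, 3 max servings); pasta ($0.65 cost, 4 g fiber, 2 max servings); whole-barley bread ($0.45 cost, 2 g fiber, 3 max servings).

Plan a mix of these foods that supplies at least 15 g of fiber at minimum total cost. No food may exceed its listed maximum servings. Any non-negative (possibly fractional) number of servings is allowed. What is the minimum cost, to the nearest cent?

Cost per g of fiber: pasta $0.1625, hummus $0.2125, whole-barley bread $0.2250, bell pepper $0.5750.
Take 2 servings of pasta: +8.0 g fiber for $1.30 (total $1.30, still need 7.0 g).
Take 1.75 servings of hummus: +7.0 g fiber for $1.49 (total $2.79, still need 0.0 g).
Filling from the cheapest source first is optimal under one linear minimum: $2.79.

$2.79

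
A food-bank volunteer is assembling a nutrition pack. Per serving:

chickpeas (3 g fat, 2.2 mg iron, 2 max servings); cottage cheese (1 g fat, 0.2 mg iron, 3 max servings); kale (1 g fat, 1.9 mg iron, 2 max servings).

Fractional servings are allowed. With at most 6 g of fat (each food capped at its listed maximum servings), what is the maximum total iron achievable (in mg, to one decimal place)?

6.7 mg

Iron per g fat: kale 1.9, chickpeas 0.7333, cottage cheese 0.2.
Take 2 servings of kale: uses 2 g fat, +3.8 mg iron (running total 3.8 mg).
Take 1.333 servings of chickpeas: uses 4 g fat, +2.9 mg iron (running total 6.7 mg).
Filling greedily by iron-per-g fat is optimal for one linear limit, giving 6.7 mg.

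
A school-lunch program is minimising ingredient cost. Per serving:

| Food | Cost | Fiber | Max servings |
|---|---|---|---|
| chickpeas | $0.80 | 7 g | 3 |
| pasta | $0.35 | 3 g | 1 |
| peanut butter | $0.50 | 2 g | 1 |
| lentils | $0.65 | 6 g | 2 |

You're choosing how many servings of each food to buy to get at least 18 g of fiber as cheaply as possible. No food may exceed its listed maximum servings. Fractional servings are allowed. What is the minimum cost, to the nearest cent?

Cost per g of fiber: lentils $0.1083, chickpeas $0.1143, pasta $0.1167, peanut butter $0.2500.
Take 2 servings of lentils: +12.0 g fiber for $1.30 (total $1.30, still need 6.0 g).
Take 0.8571 servings of chickpeas: +6.0 g fiber for $0.69 (total $1.99, still need 0.0 g).
Filling from the cheapest source first is optimal under one linear minimum: $1.99.

$1.99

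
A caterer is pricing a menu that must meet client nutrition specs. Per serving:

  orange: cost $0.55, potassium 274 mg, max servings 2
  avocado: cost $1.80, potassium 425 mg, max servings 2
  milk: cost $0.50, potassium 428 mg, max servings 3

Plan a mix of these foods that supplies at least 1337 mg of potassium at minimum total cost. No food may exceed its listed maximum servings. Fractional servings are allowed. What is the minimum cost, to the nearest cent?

$1.61

Cost per mg of potassium: milk $0.0012, orange $0.0020, avocado $0.0042.
Take 3 servings of milk: +1284.0 mg potassium for $1.50 (total $1.50, still need 53.0 mg).
Take 0.1934 servings of orange: +53.0 mg potassium for $0.11 (total $1.61, still need 0.0 mg).
Filling from the cheapest source first is optimal under one linear minimum: $1.61.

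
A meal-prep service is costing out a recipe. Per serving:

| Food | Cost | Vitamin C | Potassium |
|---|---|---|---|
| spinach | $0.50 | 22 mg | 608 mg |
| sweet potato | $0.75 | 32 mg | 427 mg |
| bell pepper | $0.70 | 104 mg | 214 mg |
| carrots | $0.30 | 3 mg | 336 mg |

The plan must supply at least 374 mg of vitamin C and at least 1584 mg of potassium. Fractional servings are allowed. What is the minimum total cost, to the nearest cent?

spinach only: max(374/22, 1584/608) = 17 servings → $8.50.
sweet potato only: max(374/32, 1584/427) = 11.69 servings → $8.77.
bell pepper only: max(374/104, 1584/214) = 7.402 servings → $5.18.
carrots only: max(374/3, 1584/336) = 124.7 servings → $37.40.
spinach + sweet potato: the both-tight solution has a negative serving — not a feasible corner.
spinach + bell pepper with both tight: 1.447 servings and 3.29 servings → $3.03.
spinach + carrots with both targets exact would need a negative amount; discard.
sweet potato + bell pepper with both tight: 2.255 servings and 2.902 servings → $3.72.
sweet potato + carrots: intersection lies outside the first quadrant.
bell pepper + carrots with both tight: 3.525 servings and 2.469 servings → $3.21.
The minimum over all feasible corners is $3.03.

$3.03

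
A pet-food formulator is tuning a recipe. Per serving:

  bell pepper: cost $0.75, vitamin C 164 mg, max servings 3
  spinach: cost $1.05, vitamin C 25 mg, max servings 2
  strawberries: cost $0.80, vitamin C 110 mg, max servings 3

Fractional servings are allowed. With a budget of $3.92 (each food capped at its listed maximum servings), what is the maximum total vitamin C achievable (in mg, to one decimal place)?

721.6 mg

Vitamin C per dollar: bell pepper 218.7, strawberries 137.5, spinach 23.81.
Take 3 servings of bell pepper: spends $2.25, +492.0 mg vitamin C (running total 492.0 mg).
Take 2.087 servings of strawberries: spends $1.67, +229.6 mg vitamin C (running total 721.6 mg).
Greedy by best ratio exhausts the cost allowance optimally: 721.6 mg.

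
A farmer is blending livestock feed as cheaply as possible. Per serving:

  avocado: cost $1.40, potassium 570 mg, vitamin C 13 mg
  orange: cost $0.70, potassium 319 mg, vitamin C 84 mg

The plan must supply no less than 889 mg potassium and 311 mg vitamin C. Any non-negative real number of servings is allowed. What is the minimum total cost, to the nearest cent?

$2.59

At the optimum either one food covers both requirements or two foods hit both targets exactly; no other combination can be cheaper.
avocado only: max(889/570, 311/13) = 23.92 servings → $33.49.
orange only: max(889/319, 311/84) = 3.702 servings → $2.59.
avocado + orange: intersection lies outside the first quadrant.
So the least-cost plan costs $2.59.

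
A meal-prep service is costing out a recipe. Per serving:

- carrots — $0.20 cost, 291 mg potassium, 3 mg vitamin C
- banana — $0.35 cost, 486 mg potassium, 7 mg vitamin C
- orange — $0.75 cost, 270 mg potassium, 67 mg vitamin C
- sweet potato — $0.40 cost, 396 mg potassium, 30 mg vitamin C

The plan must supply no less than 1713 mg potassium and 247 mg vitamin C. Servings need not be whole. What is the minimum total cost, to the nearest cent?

$2.93

Two binding constraints pin down two serving amounts, so the optimal mix uses at most two foods. The candidates are each food alone (scaled to the tighter of potassium/vitamin C) and each pair with both constraints tight.
carrots only: max(1713/291, 247/3) = 82.33 servings → $16.47.
banana only: max(1713/486, 247/7) = 35.29 servings → $12.35.
orange only: max(1713/270, 247/67) = 6.344 servings → $4.76.
sweet potato only: max(1713/396, 247/30) = 8.233 servings → $3.29.
carrots + banana: the both-tight solution has a negative serving — not a feasible corner.
carrots + orange with both tight: 2.573 servings and 3.571 servings → $3.19.
carrots + sweet potato: the both-tight solution has a negative serving — not a feasible corner.
banana + orange with both tight: 1.568 servings and 3.523 servings → $3.19.
banana + sweet potato: the both-tight solution has a negative serving — not a feasible corner.
orange + sweet potato with both tight: 2.519 servings and 2.609 servings → $2.93.
Cheapest feasible corner: $2.93.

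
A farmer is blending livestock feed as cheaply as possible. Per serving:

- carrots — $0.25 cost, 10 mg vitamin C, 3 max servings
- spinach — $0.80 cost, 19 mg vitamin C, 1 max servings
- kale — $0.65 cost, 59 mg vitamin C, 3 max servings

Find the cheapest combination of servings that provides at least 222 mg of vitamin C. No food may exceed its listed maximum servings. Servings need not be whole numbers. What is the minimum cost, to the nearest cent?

$3.33

Cost per mg of vitamin C: kale $0.0110, carrots $0.0250, spinach $0.0421.
Take 3 servings of kale: +177.0 mg vitamin C for $1.95 (total $1.95, still need 45.0 mg).
Take 3 servings of carrots: +30.0 mg vitamin C for $0.75 (total $2.70, still need 15.0 mg).
Take 0.7895 servings of spinach: +15.0 mg vitamin C for $0.63 (total $3.33, still need 0.0 mg).
Greedy by cheapest-per-mg is optimal for a single linear constraint, so the minimum cost is $3.33.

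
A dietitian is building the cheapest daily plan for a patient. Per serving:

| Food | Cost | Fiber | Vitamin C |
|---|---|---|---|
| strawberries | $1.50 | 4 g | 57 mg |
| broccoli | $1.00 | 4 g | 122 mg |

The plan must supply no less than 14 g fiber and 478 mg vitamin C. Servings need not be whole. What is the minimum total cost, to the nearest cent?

The cheapest plan sits at a corner of the feasible region — with two constraints it uses at most two foods.
strawberries only: max(14/4, 478/57) = 8.386 servings → $12.58.
broccoli only: max(14/4, 478/122) = 3.918 servings → $3.92.
strawberries + broccoli: the both-tight solution has a negative serving — not a feasible corner.
Cheapest feasible corner: $3.92.

$3.92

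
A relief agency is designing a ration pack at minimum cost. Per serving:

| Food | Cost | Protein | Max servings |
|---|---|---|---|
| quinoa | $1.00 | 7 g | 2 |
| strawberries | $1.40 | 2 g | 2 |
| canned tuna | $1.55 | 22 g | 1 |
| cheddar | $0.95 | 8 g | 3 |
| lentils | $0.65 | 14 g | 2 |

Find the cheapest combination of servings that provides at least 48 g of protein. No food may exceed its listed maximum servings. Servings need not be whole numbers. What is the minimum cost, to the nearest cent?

Cost per g of protein: lentils $0.0464, canned tuna $0.0705, cheddar $0.1187, quinoa $0.1429, strawberries $0.7000.
Take 2 servings of lentils: +28.0 g protein for $1.30 (total $1.30, still need 20.0 g).
Take 0.9091 servings of canned tuna: +20.0 g protein for $1.41 (total $2.71, still need 0.0 g).
Filling from the cheapest source first is optimal under one linear minimum: $2.71.

$2.71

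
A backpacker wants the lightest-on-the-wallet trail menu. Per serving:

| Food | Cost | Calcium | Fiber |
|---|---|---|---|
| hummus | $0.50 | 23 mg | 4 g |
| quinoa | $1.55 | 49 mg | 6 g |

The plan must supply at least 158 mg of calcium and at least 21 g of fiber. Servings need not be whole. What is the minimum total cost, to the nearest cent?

The cheapest plan sits at a corner of the feasible region — with two constraints it uses at most two foods.
hummus only: max(158/23, 21/4) = 6.87 servings → $3.43.
quinoa only: max(158/49, 21/6) = 3.5 servings → $5.42.
hummus + quinoa with both tight: 1.397 servings and 2.569 servings → $4.68.
The minimum over all feasible corners is $3.43.

$3.43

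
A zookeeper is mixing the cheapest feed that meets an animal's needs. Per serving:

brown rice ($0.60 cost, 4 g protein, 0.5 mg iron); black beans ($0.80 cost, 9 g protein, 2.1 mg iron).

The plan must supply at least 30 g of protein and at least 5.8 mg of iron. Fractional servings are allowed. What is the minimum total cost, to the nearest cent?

$2.67

For a min-cost LP with two ≥-constraints, a basic feasible solution has at most two positive variables.
brown rice only: max(30/4, 5.8/0.5) = 11.6 servings → $6.96.
black beans only: max(30/9, 5.8/2.1) = 3.333 servings → $2.67.
brown rice + black beans with both tight: 2.769 servings and 2.103 servings → $3.34.
So the least-cost plan costs $2.67.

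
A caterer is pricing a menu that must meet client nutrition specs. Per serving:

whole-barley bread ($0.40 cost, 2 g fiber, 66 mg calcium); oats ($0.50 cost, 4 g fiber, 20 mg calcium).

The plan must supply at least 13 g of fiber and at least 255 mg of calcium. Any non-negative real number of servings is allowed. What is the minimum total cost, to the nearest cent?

$2.13

Check every corner: each single food scaled to meet both minima, and each pair solved so both constraints bind.
whole-barley bread only: max(13/2, 255/66) = 6.5 servings → $2.60.
oats only: max(13/4, 255/20) = 12.75 servings → $6.38.
whole-barley bread + oats with both tight: 3.393 servings and 1.554 servings → $2.13.
Cheapest feasible corner: $2.13.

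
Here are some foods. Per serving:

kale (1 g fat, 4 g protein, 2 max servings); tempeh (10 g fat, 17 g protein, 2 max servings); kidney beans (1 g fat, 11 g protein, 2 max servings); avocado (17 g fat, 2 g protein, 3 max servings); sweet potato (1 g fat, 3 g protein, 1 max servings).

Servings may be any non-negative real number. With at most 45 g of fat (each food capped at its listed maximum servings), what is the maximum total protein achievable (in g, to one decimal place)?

Protein per g fat: kidney beans 11, kale 4, sweet potato 3, tempeh 1.7, avocado 0.1176.
Take 2 servings of kidney beans: uses 2 g fat, +22.0 g protein (running total 22.0 g).
Take 2 servings of kale: uses 2 g fat, +8.0 g protein (running total 30.0 g).
Take 1 serving of sweet potato: uses 1 g fat, +3.0 g protein (running total 33.0 g).
Take 2 servings of tempeh: uses 20 g fat, +34.0 g protein (running total 67.0 g).
Take 1.176 servings of avocado: uses 20 g fat, +2.4 g protein (running total 69.4 g).
Filling greedily by protein-per-g fat is optimal for one linear limit, giving 69.4 g.

69.4 g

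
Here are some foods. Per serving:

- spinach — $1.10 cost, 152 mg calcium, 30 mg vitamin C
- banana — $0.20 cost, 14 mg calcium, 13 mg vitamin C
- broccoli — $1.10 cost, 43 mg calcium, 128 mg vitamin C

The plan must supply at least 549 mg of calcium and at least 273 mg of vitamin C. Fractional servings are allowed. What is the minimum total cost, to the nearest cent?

This is a tiny linear program; its minimum lies at a vertex of the feasible set. List the vertices and price them.
spinach only: max(549/152, 273/30) = 9.1 servings → $10.01.
banana only: max(549/14, 273/13) = 39.21 servings → $7.84.
broccoli only: max(549/43, 273/128) = 12.77 servings → $14.04.
spinach + banana with both tight: 2.13 servings and 16.08 servings → $5.56.
spinach + broccoli with both tight: 3.222 servings and 1.378 servings → $5.06.
banana + broccoli: intersection lies outside the first quadrant.
So the least-cost plan costs $5.06.

$5.06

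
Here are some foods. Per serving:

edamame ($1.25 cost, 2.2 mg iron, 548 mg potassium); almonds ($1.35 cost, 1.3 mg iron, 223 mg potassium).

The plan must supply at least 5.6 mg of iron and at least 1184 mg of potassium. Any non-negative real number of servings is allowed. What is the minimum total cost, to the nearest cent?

A basic optimal solution has at most two foods positive. Try each food alone and each pair with both targets met exactly.
edamame only: max(5.6/2.2, 1184/548) = 2.545 servings → $3.18.
almonds only: max(5.6/1.3, 1184/223) = 5.309 servings → $7.17.
edamame + almonds with both tight: 1.309 servings and 2.092 servings → $4.46.
Cheapest feasible corner: $3.18.

$3.18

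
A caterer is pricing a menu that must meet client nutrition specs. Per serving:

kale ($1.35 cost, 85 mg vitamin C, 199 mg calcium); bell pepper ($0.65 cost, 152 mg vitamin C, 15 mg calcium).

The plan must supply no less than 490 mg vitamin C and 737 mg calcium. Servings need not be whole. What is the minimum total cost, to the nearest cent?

$5.66

An LP optimum is at a vertex; with two nutrient constraints at most two foods are used. Check each candidate.
kale only: max(490/85, 737/199) = 5.765 servings → $7.78.
bell pepper only: max(490/152, 737/15) = 49.13 servings → $31.94.
kale + bell pepper with both tight: 3.613 servings and 1.203 servings → $5.66.
So the least-cost plan costs $5.66.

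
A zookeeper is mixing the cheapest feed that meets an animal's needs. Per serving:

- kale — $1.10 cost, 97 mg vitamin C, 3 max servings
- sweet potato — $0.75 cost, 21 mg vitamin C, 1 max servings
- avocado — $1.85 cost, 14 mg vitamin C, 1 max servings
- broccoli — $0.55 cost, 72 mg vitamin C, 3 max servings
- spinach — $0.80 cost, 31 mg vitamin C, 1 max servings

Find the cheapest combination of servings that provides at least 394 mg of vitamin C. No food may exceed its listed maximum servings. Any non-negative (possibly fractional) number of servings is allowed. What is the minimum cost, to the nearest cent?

$3.67

Cost per mg of vitamin C: broccoli $0.0076, kale $0.0113, spinach $0.0258, sweet potato $0.0357, avocado $0.1321.
Take 3 servings of broccoli: +216.0 mg vitamin C for $1.65 (total $1.65, still need 178.0 mg).
Take 1.835 servings of kale: +178.0 mg vitamin C for $2.02 (total $3.67, still need 0.0 mg).
Filling from the cheapest source first is optimal under one linear minimum: $3.67.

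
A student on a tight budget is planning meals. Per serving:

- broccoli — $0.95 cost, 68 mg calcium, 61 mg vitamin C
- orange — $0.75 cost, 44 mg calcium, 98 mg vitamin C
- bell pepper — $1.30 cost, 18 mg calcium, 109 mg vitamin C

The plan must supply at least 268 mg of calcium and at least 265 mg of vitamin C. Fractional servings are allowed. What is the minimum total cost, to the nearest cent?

A basic optimal solution has at most two foods positive. Try each food alone and each pair with both targets met exactly.
broccoli only: max(268/68, 265/61) = 4.344 servings → $4.13.
orange only: max(268/44, 265/98) = 6.091 servings → $4.57.
bell pepper only: max(268/18, 265/109) = 14.89 servings → $19.36.
broccoli + orange with both tight: 3.669 servings and 0.4201 servings → $3.80.
broccoli + bell pepper with both tight: 3.871 servings and 0.2648 servings → $4.02.
orange + bell pepper: intersection lies outside the first quadrant.
Cheapest feasible corner: $3.80.

$3.80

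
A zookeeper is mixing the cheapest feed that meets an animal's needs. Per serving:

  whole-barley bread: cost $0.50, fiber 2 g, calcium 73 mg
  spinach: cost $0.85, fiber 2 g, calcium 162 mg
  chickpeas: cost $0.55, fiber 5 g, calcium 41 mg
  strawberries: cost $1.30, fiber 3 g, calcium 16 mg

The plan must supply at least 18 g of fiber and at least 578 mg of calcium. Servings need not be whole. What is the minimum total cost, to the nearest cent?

$3.84

Minimising a linear cost over {fiber ≥ 18, calcium ≥ 578, servings ≥ 0} — the optimum is at a vertex, using one or two foods.
whole-barley bread only: max(18/2, 578/73) = 9 servings → $4.50.
spinach only: max(18/2, 578/162) = 9 servings → $7.65.
chickpeas only: max(18/5, 578/41) = 14.1 servings → $7.75.
strawberries only: max(18/3, 578/16) = 36.12 servings → $46.96.
whole-barley bread + spinach: intersection lies outside the first quadrant.
whole-barley bread + chickpeas with both tight: 7.604 servings and 0.5583 servings → $4.11.
whole-barley bread + strawberries with both tight: 7.733 servings and 0.8449 servings → $4.96.
spinach + chickpeas with both tight: 2.956 servings and 2.418 servings → $3.84.
spinach + strawberries with both tight: 3.185 servings and 3.877 servings → $7.75.
chickpeas + strawberries with both targets exact would need a negative amount; discard.
The minimum over all feasible corners is $3.84.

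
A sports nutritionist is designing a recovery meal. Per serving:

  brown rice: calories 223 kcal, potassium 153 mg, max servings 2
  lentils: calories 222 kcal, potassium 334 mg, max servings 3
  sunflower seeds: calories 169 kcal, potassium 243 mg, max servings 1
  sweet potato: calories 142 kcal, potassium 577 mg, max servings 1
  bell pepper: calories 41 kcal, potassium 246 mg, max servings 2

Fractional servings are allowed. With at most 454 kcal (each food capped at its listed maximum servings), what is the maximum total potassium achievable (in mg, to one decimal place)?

1415.0 mg

Potassium per kcal: bell pepper 6, sweet potato 4.063, lentils 1.505, sunflower seeds 1.438, brown rice 0.6861.
Take 2 servings of bell pepper: uses 82 kcal, +492.0 mg potassium (running total 492.0 mg).
Take 1 serving of sweet potato: uses 142 kcal, +577.0 mg potassium (running total 1069.0 mg).
Take 1.036 servings of lentils: uses 230 kcal, +346.0 mg potassium (running total 1415.0 mg).
Filling greedily by potassium-per-kcal is optimal for one linear limit, giving 1415.0 mg.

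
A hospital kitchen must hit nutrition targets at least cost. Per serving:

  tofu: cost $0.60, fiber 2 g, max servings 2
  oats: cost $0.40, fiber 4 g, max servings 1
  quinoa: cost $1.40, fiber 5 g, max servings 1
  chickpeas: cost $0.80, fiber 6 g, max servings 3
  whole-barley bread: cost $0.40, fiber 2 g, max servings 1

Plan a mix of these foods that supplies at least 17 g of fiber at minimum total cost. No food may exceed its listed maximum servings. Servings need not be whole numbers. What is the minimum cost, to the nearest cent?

$2.13

Cost per g of fiber: oats $0.1000, chickpeas $0.1333, whole-barley bread $0.2000, quinoa $0.2800, tofu $0.3000.
Take 1 serving of oats: +4.0 g fiber for $0.40 (total $0.40, still need 13.0 g).
Take 2.167 servings of chickpeas: +13.0 g fiber for $1.73 (total $2.13, still need 0.0 g).
Filling from the cheapest source first is optimal under one linear minimum: $2.13.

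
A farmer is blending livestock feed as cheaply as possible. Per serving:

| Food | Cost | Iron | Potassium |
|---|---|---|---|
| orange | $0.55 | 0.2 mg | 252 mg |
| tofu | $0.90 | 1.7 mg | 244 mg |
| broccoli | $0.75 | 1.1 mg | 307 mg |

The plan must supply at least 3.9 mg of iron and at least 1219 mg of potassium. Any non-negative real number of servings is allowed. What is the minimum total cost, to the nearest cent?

A basic optimal solution has at most two foods positive. Try each food alone and each pair with both targets met exactly.
orange only: max(3.9/0.2, 1219/252) = 19.5 servings → $10.72.
tofu only: max(3.9/1.7, 1219/244) = 4.996 servings → $4.50.
broccoli only: max(3.9/1.1, 1219/307) = 3.971 servings → $2.98.
orange + tofu with both tight: 2.952 servings and 1.947 servings → $3.38.
orange + broccoli with both tight: 0.6654 servings and 3.424 servings → $2.93.
tofu + broccoli with both targets exact would need a negative amount; discard.
The minimum over all feasible corners is $2.93.

$2.93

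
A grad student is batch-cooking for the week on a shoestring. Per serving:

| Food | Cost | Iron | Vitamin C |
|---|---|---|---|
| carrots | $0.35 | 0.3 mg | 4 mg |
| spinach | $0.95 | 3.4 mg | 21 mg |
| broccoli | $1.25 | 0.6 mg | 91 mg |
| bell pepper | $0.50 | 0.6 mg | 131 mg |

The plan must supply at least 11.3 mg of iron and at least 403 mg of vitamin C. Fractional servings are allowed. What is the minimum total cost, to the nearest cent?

$4.03

Check every corner: each single food scaled to meet both minima, and each pair solved so both constraints bind.
carrots only: max(11.3/0.3, 403/4) = 100.8 servings → $35.26.
spinach only: max(11.3/3.4, 403/21) = 19.19 servings → $18.23.
broccoli only: max(11.3/0.6, 403/91) = 18.83 servings → $23.54.
bell pepper only: max(11.3/0.6, 403/131) = 18.83 servings → $9.42.
carrots + spinach: intersection lies outside the first quadrant.
carrots + broccoli with both tight: 31.59 servings and 3.04 servings → $14.86.
carrots + bell pepper with both tight: 33.56 servings and 2.051 servings → $12.77.
spinach + broccoli with both tight: 2.65 servings and 3.817 servings → $7.29.
spinach + bell pepper with both tight: 2.862 servings and 2.618 servings → $4.03.
broccoli + bell pepper with both targets exact would need a negative amount; discard.
So the least-cost plan costs $4.03.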